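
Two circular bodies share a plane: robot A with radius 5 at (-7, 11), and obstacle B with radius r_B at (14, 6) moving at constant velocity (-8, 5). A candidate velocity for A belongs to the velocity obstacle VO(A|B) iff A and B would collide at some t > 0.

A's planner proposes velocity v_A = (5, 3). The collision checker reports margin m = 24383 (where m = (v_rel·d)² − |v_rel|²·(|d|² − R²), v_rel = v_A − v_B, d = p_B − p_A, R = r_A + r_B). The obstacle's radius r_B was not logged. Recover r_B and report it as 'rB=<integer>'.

m = 24383
d = (21, -5);  v_rel = (13, -2),  |v_rel|² = 173
v_rel×d = (13)·(-5) − (-2)·(21) = -23
since m = R²·173 − (-23)²:  R² = (529 + 24383) / 173 = 144
R = √144 = 12  ⇒  r_B = 12 − 5 = 7

rB=7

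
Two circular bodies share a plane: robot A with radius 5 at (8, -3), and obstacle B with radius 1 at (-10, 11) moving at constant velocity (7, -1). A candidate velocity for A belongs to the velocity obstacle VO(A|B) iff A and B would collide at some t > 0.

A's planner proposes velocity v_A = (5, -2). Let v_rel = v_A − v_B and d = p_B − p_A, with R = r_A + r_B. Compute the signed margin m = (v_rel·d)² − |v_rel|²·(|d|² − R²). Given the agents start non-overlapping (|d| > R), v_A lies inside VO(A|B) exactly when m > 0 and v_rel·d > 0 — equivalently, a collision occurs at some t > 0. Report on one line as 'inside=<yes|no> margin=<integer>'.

d = (-18, 14),  |d|² = 520;  R = 5+1 = 6,  c = 520−6² = 484
v_rel = (-2, -1),  |v_rel|² = 5;  v_rel·d = (-2)·(-18) + (-1)·(14) = 22
5·t² − 44·t + 484 = 0  ⇒  m = 22² − 5·484 = -1936
m = -1936 < 0,  v_rel·d = 22 > 0  ⇒  outside

inside=no margin=-1936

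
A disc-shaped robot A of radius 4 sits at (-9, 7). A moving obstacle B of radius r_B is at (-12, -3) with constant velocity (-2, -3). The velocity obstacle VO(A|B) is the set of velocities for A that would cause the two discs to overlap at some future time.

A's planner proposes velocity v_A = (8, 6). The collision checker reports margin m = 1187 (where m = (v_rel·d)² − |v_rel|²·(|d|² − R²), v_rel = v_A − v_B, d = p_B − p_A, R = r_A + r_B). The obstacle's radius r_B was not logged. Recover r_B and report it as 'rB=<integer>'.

m = 1187
d = (-3, -10);  v_rel = (10, 9),  |v_rel|² = 181
v_rel×d = (10)·(-10) − (9)·(-3) = -73
since m = R²·181 − (-73)²:  R² = (5329 + 1187) / 181 = 36
R = √36 = 6  ⇒  r_B = 6 − 4 = 2

rB=2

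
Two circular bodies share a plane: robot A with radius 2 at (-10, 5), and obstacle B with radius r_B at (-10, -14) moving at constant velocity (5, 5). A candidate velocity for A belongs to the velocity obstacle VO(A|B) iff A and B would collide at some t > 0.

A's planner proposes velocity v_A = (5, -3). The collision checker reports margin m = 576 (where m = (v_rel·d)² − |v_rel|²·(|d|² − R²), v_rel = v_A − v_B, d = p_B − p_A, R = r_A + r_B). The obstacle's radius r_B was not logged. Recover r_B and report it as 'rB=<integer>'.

m = 576
d = (0, -19);  v_rel = (0, -8),  |v_rel|² = 64
v_rel×d = (0)·(-19) − (-8)·(0) = 0
since m = R²·64 − 0²:  R² = (0 + 576) / 64 = 9
R = √9 = 3  ⇒  r_B = 3 − 2 = 1

rB=1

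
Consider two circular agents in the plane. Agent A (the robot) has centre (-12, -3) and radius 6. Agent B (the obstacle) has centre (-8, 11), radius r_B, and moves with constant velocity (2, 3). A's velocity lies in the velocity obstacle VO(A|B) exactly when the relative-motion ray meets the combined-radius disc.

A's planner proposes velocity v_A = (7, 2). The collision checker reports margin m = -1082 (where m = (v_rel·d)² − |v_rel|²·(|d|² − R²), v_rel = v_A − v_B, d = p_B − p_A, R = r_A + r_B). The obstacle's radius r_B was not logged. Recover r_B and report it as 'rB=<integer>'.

m = -1082
d = (4, 14);  v_rel = (5, -1),  |v_rel|² = 26
v_rel×d = (5)·(14) − (-1)·(4) = 74
since m = R²·26 − 74²:  R² = (5476 + -1082) / 26 = 169
R = √169 = 13  ⇒  r_B = 13 − 6 = 7

rB=7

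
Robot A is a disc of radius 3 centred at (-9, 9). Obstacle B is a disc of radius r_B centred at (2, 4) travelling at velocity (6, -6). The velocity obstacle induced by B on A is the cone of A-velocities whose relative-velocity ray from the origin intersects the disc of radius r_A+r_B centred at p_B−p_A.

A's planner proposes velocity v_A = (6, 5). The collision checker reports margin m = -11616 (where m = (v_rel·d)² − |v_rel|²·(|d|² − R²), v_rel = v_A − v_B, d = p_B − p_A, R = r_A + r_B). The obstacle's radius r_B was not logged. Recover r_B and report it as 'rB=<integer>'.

m = -11616
d = (11, -5);  v_rel = (0, 11),  |v_rel|² = 121
v_rel×d = (0)·(-5) − (11)·(11) = -121
since m = R²·121 − (-121)²:  R² = (14641 + -11616) / 121 = 25
R = √25 = 5  ⇒  r_B = 5 − 3 = 2

rB=2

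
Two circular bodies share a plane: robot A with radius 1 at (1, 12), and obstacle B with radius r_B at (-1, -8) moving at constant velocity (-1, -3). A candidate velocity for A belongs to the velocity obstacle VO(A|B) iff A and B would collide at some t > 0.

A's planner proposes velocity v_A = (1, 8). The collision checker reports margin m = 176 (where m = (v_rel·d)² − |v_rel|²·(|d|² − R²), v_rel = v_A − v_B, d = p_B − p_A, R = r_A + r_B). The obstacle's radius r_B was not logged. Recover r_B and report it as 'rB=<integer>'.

m = 176
d = (-2, -20);  v_rel = (2, 11),  |v_rel|² = 125
v_rel×d = (2)·(-20) − (11)·(-2) = -18
since m = R²·125 − (-18)²:  R² = (324 + 176) / 125 = 4
R = √4 = 2  ⇒  r_B = 2 − 1 = 1

rB=1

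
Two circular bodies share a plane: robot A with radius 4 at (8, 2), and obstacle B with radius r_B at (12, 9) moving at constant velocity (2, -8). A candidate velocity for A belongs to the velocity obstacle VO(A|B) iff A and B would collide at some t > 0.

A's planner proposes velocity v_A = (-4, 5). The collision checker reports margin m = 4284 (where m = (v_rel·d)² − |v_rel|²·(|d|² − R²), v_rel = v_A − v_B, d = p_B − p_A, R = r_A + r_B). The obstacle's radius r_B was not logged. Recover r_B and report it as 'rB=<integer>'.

m = 4284
d = (4, 7);  v_rel = (-6, 13),  |v_rel|² = 205
v_rel×d = (-6)·(7) − (13)·(4) = -94
since m = R²·205 − (-94)²:  R² = (8836 + 4284) / 205 = 64
R = √64 = 8  ⇒  r_B = 8 − 4 = 4

rB=4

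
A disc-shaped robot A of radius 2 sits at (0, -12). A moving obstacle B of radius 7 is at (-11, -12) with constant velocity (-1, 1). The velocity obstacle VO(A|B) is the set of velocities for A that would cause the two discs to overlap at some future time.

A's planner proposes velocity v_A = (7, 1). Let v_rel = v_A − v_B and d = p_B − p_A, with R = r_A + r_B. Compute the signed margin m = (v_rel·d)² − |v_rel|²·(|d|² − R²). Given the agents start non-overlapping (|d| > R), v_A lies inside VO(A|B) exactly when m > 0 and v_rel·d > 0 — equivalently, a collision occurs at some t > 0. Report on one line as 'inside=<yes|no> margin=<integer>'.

d = (-11, 0),  |d|² = 121;  R = 2+7 = 9,  c = 121−9² = 40
v_rel = (8, 0),  |v_rel|² = 64;  v_rel·d = (8)·(-11) + (0)·(0) = -88
64·t² + 176·t + 40 = 0  ⇒  m = (-88)² − 64·40 = 5184
m = 5184 > 0,  v_rel·d = -88 < 0  ⇒  outside

inside=no margin=5184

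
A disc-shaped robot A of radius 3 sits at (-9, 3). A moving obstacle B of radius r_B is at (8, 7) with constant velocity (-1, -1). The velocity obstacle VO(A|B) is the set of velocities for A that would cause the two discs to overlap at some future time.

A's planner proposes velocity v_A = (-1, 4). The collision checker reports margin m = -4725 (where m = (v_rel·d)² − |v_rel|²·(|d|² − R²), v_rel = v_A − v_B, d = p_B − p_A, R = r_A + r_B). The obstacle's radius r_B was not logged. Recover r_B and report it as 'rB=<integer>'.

m = -4725
d = (17, 4);  v_rel = (0, 5),  |v_rel|² = 25
v_rel×d = (0)·(4) − (5)·(17) = -85
since m = R²·25 − (-85)²:  R² = (7225 + -4725) / 25 = 100
R = √100 = 10  ⇒  r_B = 10 − 3 = 7

rB=7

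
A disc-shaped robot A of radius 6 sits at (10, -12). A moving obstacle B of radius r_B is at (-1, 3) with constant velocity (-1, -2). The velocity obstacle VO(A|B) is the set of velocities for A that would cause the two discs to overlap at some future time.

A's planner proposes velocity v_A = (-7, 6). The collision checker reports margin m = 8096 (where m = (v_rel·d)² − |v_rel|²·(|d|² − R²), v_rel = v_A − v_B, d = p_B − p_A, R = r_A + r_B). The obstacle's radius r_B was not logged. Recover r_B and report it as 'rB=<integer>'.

m = 8096
d = (-11, 15);  v_rel = (-6, 8),  |v_rel|² = 100
v_rel×d = (-6)·(15) − (8)·(-11) = -2
since m = R²·100 − (-2)²:  R² = (4 + 8096) / 100 = 81
R = √81 = 9  ⇒  r_B = 9 − 6 = 3

rB=3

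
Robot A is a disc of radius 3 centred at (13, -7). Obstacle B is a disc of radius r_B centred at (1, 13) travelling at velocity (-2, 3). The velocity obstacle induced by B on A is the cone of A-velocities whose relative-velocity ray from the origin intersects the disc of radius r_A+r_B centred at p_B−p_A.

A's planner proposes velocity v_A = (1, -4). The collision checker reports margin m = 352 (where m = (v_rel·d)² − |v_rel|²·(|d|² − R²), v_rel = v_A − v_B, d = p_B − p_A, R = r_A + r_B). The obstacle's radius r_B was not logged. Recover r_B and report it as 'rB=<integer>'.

m = 352
d = (-12, 20);  v_rel = (3, -7),  |v_rel|² = 58
v_rel×d = (3)·(20) − (-7)·(-12) = -24
since m = R²·58 − (-24)²:  R² = (576 + 352) / 58 = 16
R = √16 = 4  ⇒  r_B = 4 − 3 = 1

rB=1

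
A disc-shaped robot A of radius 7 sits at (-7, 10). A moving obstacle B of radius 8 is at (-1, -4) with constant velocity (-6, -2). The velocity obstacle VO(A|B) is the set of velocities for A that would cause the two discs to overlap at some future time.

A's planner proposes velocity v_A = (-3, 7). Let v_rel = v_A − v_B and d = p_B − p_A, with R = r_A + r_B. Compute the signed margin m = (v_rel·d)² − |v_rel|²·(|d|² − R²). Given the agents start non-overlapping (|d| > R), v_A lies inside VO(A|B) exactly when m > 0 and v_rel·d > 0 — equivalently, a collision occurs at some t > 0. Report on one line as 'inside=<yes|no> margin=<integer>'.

d = (6, -14),  |d|² = 232;  R = 7+8 = 15,  c = 232−15² = 7
v_rel = (3, 9),  |v_rel|² = 90;  v_rel·d = (3)·(6) + (9)·(-14) = -108
90·t² + 216·t + 7 = 0  ⇒  m = (-108)² − 90·7 = 11034
m = 11034 > 0,  v_rel·d = -108 < 0  ⇒  outside

inside=no margin=11034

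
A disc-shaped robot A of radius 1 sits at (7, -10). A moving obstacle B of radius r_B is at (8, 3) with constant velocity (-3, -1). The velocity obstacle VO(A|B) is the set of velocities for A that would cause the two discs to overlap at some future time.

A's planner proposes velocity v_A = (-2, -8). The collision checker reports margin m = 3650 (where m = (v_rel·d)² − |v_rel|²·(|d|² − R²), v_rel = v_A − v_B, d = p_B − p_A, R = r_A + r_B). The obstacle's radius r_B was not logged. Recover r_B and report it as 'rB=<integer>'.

m = 3650
d = (1, 13);  v_rel = (1, -7),  |v_rel|² = 50
v_rel×d = (1)·(13) − (-7)·(1) = 20
since m = R²·50 − 20²:  R² = (400 + 3650) / 50 = 81
R = √81 = 9  ⇒  r_B = 9 − 1 = 8

rB=8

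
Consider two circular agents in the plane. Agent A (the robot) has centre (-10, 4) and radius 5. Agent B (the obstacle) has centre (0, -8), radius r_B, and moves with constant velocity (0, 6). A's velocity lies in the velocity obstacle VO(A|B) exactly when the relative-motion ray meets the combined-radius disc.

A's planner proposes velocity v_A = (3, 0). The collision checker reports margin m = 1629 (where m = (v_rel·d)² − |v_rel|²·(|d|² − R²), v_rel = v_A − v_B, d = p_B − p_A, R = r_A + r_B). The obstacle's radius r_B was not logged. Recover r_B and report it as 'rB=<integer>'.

m = 1629
d = (10, -12);  v_rel = (3, -6),  |v_rel|² = 45
v_rel×d = (3)·(-12) − (-6)·(10) = 24
since m = R²·45 − 24²:  R² = (576 + 1629) / 45 = 49
R = √49 = 7  ⇒  r_B = 7 − 5 = 2

rB=2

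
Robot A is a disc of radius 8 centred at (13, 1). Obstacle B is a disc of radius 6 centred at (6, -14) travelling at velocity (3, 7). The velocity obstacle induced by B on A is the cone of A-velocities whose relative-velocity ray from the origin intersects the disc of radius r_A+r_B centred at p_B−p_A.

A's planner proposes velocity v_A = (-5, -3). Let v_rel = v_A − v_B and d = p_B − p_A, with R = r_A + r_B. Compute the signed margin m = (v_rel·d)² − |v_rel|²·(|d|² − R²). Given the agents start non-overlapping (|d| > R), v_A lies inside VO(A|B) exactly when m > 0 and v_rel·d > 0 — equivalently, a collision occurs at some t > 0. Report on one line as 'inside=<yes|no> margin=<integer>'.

d = (-7, -15),  |d|² = 274;  R = 8+6 = 14,  c = 274−14² = 78
v_rel = (-8, -10),  |v_rel|² = 164;  v_rel·d = (-8)·(-7) + (-10)·(-15) = 206
164·t² − 412·t + 78 = 0  ⇒  m = 206² − 164·78 = 29644
m = 29644 > 0,  v_rel·d = 206 > 0  ⇒  inside

inside=yes margin=29644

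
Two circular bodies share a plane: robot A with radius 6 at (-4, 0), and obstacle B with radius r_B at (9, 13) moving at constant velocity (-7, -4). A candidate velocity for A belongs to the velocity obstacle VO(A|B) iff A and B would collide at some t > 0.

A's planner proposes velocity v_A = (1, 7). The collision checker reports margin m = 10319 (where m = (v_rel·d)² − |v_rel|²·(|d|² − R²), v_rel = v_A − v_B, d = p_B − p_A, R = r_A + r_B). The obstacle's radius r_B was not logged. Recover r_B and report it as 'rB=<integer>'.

m = 10319
d = (13, 13);  v_rel = (8, 11),  |v_rel|² = 185
v_rel×d = (8)·(13) − (11)·(13) = -39
since m = R²·185 − (-39)²:  R² = (1521 + 10319) / 185 = 64
R = √64 = 8  ⇒  r_B = 8 − 6 = 2

rB=2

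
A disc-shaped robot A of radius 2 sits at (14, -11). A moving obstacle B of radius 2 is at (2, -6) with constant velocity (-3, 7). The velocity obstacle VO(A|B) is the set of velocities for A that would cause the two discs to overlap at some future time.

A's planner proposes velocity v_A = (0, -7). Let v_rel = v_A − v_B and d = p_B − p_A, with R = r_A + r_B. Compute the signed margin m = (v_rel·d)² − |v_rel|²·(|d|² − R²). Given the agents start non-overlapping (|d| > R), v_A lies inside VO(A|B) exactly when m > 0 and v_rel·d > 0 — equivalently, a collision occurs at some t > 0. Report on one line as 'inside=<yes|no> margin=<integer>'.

d = (-12, 5),  |d|² = 169;  R = 2+2 = 4,  c = 169−4² = 153
v_rel = (3, -14),  |v_rel|² = 205;  v_rel·d = (3)·(-12) + (-14)·(5) = -106
205·t² + 212·t + 153 = 0  ⇒  m = (-106)² − 205·153 = -20129
m = -20129 < 0,  v_rel·d = -106 < 0  ⇒  outside

inside=no margin=-20129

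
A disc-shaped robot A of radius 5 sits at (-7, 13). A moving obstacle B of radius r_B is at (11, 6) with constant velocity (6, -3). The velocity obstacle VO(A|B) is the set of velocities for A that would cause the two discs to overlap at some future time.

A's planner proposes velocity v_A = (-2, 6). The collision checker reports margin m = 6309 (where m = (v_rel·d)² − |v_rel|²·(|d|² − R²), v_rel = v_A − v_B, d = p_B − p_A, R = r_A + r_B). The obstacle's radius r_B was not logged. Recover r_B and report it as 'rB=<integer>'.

m = 6309
d = (18, -7);  v_rel = (-8, 9),  |v_rel|² = 145
v_rel×d = (-8)·(-7) − (9)·(18) = -106
since m = R²·145 − (-106)²:  R² = (11236 + 6309) / 145 = 121
R = √121 = 11  ⇒  r_B = 11 − 5 = 6

rB=6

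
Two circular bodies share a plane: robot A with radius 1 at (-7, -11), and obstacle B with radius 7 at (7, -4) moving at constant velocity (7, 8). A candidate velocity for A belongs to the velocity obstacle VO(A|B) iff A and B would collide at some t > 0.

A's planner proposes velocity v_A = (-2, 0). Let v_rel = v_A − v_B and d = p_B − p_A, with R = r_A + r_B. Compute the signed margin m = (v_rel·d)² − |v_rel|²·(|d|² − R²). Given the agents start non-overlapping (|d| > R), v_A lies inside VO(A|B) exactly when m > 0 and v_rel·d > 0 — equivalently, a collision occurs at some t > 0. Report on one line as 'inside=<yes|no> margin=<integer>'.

d = (14, 7),  |d|² = 245;  R = 1+7 = 8,  c = 245−8² = 181
v_rel = (-9, -8),  |v_rel|² = 145;  v_rel·d = (-9)·(14) + (-8)·(7) = -182
145·t² + 364·t + 181 = 0  ⇒  m = (-182)² − 145·181 = 6879
m = 6879 > 0,  v_rel·d = -182 < 0  ⇒  outside

inside=no margin=6879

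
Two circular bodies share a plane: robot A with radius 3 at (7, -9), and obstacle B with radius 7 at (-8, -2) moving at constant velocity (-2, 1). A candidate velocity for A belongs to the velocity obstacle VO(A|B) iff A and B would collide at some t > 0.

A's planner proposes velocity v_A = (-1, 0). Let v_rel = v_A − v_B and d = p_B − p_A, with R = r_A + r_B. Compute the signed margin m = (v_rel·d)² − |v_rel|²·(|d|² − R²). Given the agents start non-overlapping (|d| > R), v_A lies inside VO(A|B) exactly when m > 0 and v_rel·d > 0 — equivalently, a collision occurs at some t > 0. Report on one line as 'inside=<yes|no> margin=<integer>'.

d = (-15, 7),  |d|² = 274;  R = 3+7 = 10,  c = 274−10² = 174
v_rel = (1, -1),  |v_rel|² = 2;  v_rel·d = (1)·(-15) + (-1)·(7) = -22
2·t² + 44·t + 174 = 0  ⇒  m = (-22)² − 2·174 = 136
m = 136 > 0,  v_rel·d = -22 < 0  ⇒  outside

inside=no margin=136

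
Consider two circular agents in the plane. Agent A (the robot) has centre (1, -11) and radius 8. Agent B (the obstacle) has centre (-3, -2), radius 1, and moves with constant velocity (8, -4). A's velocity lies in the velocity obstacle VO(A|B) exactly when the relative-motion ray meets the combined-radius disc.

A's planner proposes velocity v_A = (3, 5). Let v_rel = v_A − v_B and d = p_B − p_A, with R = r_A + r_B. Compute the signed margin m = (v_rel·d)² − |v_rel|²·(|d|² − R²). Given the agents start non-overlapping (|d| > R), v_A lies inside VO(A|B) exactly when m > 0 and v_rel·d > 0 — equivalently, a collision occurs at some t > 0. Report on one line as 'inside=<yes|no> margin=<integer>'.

d = (-4, 9),  |d|² = 97;  R = 8+1 = 9,  c = 97−9² = 16
v_rel = (-5, 9),  |v_rel|² = 106;  v_rel·d = (-5)·(-4) + (9)·(9) = 101
106·t² − 202·t + 16 = 0  ⇒  m = 101² − 106·16 = 8505
m = 8505 > 0,  v_rel·d = 101 > 0  ⇒  inside

inside=yes margin=8505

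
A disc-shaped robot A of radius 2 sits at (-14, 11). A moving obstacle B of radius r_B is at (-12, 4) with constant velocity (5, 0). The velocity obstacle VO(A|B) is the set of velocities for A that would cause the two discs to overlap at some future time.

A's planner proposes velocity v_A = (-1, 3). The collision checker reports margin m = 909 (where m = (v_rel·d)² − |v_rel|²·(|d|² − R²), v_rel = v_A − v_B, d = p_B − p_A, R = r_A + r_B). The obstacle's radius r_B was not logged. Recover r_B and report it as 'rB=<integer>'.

m = 909
d = (2, -7);  v_rel = (-6, 3),  |v_rel|² = 45
v_rel×d = (-6)·(-7) − (3)·(2) = 36
since m = R²·45 − 36²:  R² = (1296 + 909) / 45 = 49
R = √49 = 7  ⇒  r_B = 7 − 2 = 5

rB=5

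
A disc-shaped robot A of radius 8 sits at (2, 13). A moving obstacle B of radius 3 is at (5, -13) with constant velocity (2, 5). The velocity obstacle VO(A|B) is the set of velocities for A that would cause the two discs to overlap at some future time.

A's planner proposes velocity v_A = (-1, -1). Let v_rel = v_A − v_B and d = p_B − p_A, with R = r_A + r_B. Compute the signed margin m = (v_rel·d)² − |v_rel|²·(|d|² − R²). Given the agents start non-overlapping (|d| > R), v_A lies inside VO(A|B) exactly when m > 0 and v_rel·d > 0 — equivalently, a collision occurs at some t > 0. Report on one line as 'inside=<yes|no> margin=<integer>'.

d = (3, -26),  |d|² = 685;  R = 8+3 = 11,  c = 685−11² = 564
v_rel = (-3, -6),  |v_rel|² = 45;  v_rel·d = (-3)·(3) + (-6)·(-26) = 147
45·t² − 294·t + 564 = 0  ⇒  m = 147² − 45·564 = -3771
m = -3771 < 0,  v_rel·d = 147 > 0  ⇒  outside

inside=no margin=-3771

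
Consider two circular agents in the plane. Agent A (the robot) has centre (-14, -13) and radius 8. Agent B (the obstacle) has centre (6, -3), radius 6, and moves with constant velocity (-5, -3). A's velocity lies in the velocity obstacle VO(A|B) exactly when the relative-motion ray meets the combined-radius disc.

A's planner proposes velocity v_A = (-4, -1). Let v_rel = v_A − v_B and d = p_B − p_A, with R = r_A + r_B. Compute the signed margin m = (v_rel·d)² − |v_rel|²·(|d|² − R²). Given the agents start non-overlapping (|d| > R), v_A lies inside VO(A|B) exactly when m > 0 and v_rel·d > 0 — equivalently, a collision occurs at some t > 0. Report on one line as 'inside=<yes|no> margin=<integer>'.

d = (20, 10),  |d|² = 500;  R = 8+6 = 14,  c = 500−14² = 304
v_rel = (1, 2),  |v_rel|² = 5;  v_rel·d = (1)·(20) + (2)·(10) = 40
5·t² − 80·t + 304 = 0  ⇒  m = 40² − 5·304 = 80
m = 80 > 0,  v_rel·d = 40 > 0  ⇒  inside

inside=yes margin=80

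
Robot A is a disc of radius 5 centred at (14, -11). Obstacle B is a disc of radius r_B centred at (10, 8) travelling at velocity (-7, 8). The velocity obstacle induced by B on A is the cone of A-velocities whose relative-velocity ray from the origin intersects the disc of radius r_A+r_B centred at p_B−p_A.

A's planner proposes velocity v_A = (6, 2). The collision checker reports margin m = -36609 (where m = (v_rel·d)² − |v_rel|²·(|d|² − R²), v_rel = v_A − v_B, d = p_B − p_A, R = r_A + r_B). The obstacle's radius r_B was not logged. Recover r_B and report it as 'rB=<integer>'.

m = -36609
d = (-4, 19);  v_rel = (13, -6),  |v_rel|² = 205
v_rel×d = (13)·(19) − (-6)·(-4) = 223
since m = R²·205 − 223²:  R² = (49729 + -36609) / 205 = 64
R = √64 = 8  ⇒  r_B = 8 − 5 = 3

rB=3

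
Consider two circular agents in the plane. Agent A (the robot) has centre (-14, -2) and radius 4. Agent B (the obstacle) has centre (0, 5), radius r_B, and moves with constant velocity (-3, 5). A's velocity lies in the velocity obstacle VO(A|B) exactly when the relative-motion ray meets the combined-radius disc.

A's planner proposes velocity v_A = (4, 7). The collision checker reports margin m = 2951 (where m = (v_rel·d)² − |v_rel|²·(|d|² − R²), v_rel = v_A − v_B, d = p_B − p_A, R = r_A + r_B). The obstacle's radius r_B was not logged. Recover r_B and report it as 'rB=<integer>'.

m = 2951
d = (14, 7);  v_rel = (7, 2),  |v_rel|² = 53
v_rel×d = (7)·(7) − (2)·(14) = 21
since m = R²·53 − 21²:  R² = (441 + 2951) / 53 = 64
R = √64 = 8  ⇒  r_B = 8 − 4 = 4

rB=4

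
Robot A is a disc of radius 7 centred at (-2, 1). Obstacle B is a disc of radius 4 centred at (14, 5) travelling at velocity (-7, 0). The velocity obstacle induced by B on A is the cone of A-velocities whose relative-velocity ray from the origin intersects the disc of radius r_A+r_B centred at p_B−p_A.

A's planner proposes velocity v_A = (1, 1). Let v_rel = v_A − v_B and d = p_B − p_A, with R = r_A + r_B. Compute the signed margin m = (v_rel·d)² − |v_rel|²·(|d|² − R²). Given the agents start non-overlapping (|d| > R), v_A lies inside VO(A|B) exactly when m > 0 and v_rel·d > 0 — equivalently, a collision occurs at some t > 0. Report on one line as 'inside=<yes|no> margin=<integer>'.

d = (16, 4),  |d|² = 272;  R = 7+4 = 11,  c = 272−11² = 151
v_rel = (8, 1),  |v_rel|² = 65;  v_rel·d = (8)·(16) + (1)·(4) = 132
65·t² − 264·t + 151 = 0  ⇒  m = 132² − 65·151 = 7609
m = 7609 > 0,  v_rel·d = 132 > 0  ⇒  inside

inside=yes margin=7609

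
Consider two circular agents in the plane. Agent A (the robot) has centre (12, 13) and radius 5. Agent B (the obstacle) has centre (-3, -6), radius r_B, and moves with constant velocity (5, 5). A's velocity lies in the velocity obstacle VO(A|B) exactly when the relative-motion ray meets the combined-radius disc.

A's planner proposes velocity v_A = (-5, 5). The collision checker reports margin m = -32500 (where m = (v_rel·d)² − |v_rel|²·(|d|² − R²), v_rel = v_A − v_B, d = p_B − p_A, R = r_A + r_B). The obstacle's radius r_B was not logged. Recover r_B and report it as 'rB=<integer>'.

m = -32500
d = (-15, -19);  v_rel = (-10, 0),  |v_rel|² = 100
v_rel×d = (-10)·(-19) − (0)·(-15) = 190
since m = R²·100 − 190²:  R² = (36100 + -32500) / 100 = 36
R = √36 = 6  ⇒  r_B = 6 − 5 = 1

rB=1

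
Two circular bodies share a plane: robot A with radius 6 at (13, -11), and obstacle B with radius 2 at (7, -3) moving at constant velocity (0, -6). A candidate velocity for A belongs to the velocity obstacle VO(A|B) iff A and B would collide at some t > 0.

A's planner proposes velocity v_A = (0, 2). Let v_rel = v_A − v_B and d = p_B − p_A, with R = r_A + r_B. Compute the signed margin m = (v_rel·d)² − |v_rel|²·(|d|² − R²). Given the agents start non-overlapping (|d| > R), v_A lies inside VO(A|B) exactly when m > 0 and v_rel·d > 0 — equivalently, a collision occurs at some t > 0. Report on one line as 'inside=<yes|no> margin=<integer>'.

d = (-6, 8),  |d|² = 100;  R = 6+2 = 8,  c = 100−8² = 36
v_rel = (0, 8),  |v_rel|² = 64;  v_rel·d = (0)·(-6) + (8)·(8) = 64
64·t² − 128·t + 36 = 0  ⇒  m = 64² − 64·36 = 1792
m = 1792 > 0,  v_rel·d = 64 > 0  ⇒  inside

inside=yes margin=1792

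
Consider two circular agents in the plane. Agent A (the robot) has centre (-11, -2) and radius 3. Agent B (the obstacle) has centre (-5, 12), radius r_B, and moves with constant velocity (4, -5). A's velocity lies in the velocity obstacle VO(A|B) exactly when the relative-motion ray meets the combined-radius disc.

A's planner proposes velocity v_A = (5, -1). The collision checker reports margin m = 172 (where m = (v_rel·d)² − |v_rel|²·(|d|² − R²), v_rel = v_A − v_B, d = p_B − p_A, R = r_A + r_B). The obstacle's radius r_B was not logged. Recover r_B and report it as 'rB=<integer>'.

m = 172
d = (6, 14);  v_rel = (1, 4),  |v_rel|² = 17
v_rel×d = (1)·(14) − (4)·(6) = -10
since m = R²·17 − (-10)²:  R² = (100 + 172) / 17 = 16
R = √16 = 4  ⇒  r_B = 4 − 3 = 1

rB=1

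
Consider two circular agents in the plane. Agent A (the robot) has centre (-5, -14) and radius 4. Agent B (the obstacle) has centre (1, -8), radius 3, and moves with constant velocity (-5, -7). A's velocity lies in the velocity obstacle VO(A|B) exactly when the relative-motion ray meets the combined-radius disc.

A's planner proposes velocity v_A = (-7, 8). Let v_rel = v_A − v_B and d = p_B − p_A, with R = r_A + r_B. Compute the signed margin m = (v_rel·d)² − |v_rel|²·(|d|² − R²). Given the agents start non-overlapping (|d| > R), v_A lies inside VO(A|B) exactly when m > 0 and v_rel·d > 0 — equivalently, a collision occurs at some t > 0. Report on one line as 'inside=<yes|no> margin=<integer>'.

d = (6, 6),  |d|² = 72;  R = 4+3 = 7,  c = 72−7² = 23
v_rel = (-2, 15),  |v_rel|² = 229;  v_rel·d = (-2)·(6) + (15)·(6) = 78
229·t² − 156·t + 23 = 0  ⇒  m = 78² − 229·23 = 817
m = 817 > 0,  v_rel·d = 78 > 0  ⇒  inside

inside=yes margin=817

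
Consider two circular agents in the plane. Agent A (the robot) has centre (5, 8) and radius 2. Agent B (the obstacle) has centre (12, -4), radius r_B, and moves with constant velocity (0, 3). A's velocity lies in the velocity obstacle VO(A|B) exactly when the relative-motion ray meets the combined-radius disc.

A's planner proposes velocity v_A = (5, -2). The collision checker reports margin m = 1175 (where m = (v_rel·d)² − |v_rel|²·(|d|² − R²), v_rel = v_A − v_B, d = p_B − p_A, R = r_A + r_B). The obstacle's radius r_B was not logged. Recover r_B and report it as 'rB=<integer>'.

m = 1175
d = (7, -12);  v_rel = (5, -5),  |v_rel|² = 50
v_rel×d = (5)·(-12) − (-5)·(7) = -25
since m = R²·50 − (-25)²:  R² = (625 + 1175) / 50 = 36
R = √36 = 6  ⇒  r_B = 6 − 2 = 4

rB=4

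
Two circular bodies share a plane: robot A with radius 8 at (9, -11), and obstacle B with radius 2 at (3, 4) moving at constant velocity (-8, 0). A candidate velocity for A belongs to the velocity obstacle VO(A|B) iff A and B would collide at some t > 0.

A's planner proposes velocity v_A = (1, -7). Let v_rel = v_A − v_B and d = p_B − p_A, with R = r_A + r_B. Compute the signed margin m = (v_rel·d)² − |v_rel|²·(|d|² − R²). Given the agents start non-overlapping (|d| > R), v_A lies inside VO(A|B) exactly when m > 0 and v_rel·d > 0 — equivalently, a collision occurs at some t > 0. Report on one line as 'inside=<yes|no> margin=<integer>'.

d = (-6, 15),  |d|² = 261;  R = 8+2 = 10,  c = 261−10² = 161
v_rel = (9, -7),  |v_rel|² = 130;  v_rel·d = (9)·(-6) + (-7)·(15) = -159
130·t² + 318·t + 161 = 0  ⇒  m = (-159)² − 130·161 = 4351
m = 4351 > 0,  v_rel·d = -159 < 0  ⇒  outside

inside=no margin=4351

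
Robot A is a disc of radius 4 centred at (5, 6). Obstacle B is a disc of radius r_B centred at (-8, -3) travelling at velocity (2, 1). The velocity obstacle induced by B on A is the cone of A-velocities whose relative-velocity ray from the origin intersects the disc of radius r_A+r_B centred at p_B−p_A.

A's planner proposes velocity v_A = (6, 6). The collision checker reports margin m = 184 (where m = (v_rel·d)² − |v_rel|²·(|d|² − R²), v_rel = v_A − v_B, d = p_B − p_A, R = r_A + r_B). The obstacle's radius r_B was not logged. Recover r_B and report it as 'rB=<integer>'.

m = 184
d = (-13, -9);  v_rel = (4, 5),  |v_rel|² = 41
v_rel×d = (4)·(-9) − (5)·(-13) = 29
since m = R²·41 − 29²:  R² = (841 + 184) / 41 = 25
R = √25 = 5  ⇒  r_B = 5 − 4 = 1

rB=1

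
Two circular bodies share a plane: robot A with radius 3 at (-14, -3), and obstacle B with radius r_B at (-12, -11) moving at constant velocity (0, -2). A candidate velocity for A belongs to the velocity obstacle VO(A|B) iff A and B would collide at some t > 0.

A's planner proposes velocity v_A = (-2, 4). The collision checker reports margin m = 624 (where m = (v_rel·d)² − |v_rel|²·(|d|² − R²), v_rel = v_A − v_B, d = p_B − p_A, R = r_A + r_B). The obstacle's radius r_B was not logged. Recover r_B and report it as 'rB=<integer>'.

m = 624
d = (2, -8);  v_rel = (-2, 6),  |v_rel|² = 40
v_rel×d = (-2)·(-8) − (6)·(2) = 4
since m = R²·40 − 4²:  R² = (16 + 624) / 40 = 16
R = √16 = 4  ⇒  r_B = 4 − 3 = 1

rB=1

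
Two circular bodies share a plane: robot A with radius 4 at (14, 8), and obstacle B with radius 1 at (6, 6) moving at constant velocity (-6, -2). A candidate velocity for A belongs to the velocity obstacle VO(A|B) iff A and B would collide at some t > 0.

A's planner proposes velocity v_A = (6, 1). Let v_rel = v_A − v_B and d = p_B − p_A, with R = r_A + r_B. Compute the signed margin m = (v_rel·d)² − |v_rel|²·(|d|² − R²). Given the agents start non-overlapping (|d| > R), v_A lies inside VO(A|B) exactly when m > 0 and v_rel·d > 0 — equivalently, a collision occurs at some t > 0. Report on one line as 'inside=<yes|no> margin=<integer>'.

d = (-8, -2),  |d|² = 68;  R = 4+1 = 5,  c = 68−5² = 43
v_rel = (12, 3),  |v_rel|² = 153;  v_rel·d = (12)·(-8) + (3)·(-2) = -102
153·t² + 204·t + 43 = 0  ⇒  m = (-102)² − 153·43 = 3825
m = 3825 > 0,  v_rel·d = -102 < 0  ⇒  outside

inside=no margin=3825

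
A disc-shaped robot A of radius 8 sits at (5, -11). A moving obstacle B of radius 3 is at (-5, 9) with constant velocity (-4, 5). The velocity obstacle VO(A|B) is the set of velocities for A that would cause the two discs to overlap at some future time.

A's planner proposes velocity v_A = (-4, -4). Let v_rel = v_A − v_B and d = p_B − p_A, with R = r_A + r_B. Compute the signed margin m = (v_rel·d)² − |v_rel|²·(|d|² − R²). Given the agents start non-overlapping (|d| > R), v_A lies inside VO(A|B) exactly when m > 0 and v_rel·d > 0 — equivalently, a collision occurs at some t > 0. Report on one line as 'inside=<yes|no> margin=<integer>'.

d = (-10, 20),  |d|² = 500;  R = 8+3 = 11,  c = 500−11² = 379
v_rel = (0, -9),  |v_rel|² = 81;  v_rel·d = (0)·(-10) + (-9)·(20) = -180
81·t² + 360·t + 379 = 0  ⇒  m = (-180)² − 81·379 = 1701
m = 1701 > 0,  v_rel·d = -180 < 0  ⇒  outside

inside=no margin=1701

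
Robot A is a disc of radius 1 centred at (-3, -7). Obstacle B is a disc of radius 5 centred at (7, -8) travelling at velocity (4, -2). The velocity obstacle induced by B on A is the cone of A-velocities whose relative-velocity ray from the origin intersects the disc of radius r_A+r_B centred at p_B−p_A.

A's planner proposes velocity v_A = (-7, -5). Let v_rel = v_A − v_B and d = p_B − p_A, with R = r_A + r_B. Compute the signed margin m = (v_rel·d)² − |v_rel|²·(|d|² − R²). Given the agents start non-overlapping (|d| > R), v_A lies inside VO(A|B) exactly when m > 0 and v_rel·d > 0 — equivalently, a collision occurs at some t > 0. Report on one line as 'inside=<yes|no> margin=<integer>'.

d = (10, -1),  |d|² = 101;  R = 1+5 = 6,  c = 101−6² = 65
v_rel = (-11, -3),  |v_rel|² = 130;  v_rel·d = (-11)·(10) + (-3)·(-1) = -107
130·t² + 214·t + 65 = 0  ⇒  m = (-107)² − 130·65 = 2999
m = 2999 > 0,  v_rel·d = -107 < 0  ⇒  outside

inside=no margin=2999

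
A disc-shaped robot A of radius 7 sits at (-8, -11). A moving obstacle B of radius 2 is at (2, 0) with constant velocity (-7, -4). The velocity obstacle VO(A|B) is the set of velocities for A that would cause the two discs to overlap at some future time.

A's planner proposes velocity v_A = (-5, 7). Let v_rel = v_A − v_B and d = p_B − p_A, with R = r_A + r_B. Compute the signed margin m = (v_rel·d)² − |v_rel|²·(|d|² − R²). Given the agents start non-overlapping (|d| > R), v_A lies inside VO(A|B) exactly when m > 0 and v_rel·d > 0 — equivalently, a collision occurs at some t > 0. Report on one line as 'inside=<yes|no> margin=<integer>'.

d = (10, 11),  |d|² = 221;  R = 7+2 = 9,  c = 221−9² = 140
v_rel = (2, 11),  |v_rel|² = 125;  v_rel·d = (2)·(10) + (11)·(11) = 141
125·t² − 282·t + 140 = 0  ⇒  m = 141² − 125·140 = 2381
m = 2381 > 0,  v_rel·d = 141 > 0  ⇒  inside

inside=yes margin=2381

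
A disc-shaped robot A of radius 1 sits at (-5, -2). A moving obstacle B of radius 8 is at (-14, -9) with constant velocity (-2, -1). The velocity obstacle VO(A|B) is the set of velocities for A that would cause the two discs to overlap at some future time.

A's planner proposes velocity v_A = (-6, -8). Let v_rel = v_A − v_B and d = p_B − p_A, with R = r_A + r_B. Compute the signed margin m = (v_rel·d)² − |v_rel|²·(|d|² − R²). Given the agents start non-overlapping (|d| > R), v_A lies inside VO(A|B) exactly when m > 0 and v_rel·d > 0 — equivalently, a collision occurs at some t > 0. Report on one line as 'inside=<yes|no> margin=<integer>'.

d = (-9, -7),  |d|² = 130;  R = 1+8 = 9,  c = 130−9² = 49
v_rel = (-4, -7),  |v_rel|² = 65;  v_rel·d = (-4)·(-9) + (-7)·(-7) = 85
65·t² − 170·t + 49 = 0  ⇒  m = 85² − 65·49 = 4040
m = 4040 > 0,  v_rel·d = 85 > 0  ⇒  inside

inside=yes margin=4040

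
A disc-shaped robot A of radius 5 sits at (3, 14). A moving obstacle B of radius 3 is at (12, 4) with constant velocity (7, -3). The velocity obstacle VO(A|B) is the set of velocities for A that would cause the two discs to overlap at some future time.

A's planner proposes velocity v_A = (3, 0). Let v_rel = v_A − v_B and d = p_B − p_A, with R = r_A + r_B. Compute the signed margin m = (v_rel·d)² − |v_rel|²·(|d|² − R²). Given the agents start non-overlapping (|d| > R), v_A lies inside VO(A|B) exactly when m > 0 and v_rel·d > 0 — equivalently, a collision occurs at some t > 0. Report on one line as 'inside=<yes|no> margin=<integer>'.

d = (9, -10),  |d|² = 181;  R = 5+3 = 8,  c = 181−8² = 117
v_rel = (-4, 3),  |v_rel|² = 25;  v_rel·d = (-4)·(9) + (3)·(-10) = -66
25·t² + 132·t + 117 = 0  ⇒  m = (-66)² − 25·117 = 1431
m = 1431 > 0,  v_rel·d = -66 < 0  ⇒  outside

inside=no margin=1431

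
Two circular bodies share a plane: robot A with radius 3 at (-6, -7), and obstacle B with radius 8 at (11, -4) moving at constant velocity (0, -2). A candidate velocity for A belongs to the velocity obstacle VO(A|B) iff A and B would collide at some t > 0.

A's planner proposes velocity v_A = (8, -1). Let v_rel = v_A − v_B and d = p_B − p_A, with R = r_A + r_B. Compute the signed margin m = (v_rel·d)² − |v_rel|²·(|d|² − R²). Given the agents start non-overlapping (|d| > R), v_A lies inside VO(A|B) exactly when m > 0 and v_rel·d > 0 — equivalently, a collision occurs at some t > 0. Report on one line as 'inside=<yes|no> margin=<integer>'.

d = (17, 3),  |d|² = 298;  R = 3+8 = 11,  c = 298−11² = 177
v_rel = (8, 1),  |v_rel|² = 65;  v_rel·d = (8)·(17) + (1)·(3) = 139
65·t² − 278·t + 177 = 0  ⇒  m = 139² − 65·177 = 7816
m = 7816 > 0,  v_rel·d = 139 > 0  ⇒  inside

inside=yes margin=7816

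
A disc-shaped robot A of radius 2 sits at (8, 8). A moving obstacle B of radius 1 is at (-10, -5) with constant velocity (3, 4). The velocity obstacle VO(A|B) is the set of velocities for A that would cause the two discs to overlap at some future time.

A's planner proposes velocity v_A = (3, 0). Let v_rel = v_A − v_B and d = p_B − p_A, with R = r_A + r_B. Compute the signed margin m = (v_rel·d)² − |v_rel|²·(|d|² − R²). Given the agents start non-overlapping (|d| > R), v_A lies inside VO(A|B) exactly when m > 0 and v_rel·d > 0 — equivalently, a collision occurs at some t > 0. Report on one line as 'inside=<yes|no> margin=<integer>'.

d = (-18, -13),  |d|² = 493;  R = 2+1 = 3,  c = 493−3² = 484
v_rel = (0, -4),  |v_rel|² = 16;  v_rel·d = (0)·(-18) + (-4)·(-13) = 52
16·t² − 104·t + 484 = 0  ⇒  m = 52² − 16·484 = -5040
m = -5040 < 0,  v_rel·d = 52 > 0  ⇒  outside

inside=no margin=-5040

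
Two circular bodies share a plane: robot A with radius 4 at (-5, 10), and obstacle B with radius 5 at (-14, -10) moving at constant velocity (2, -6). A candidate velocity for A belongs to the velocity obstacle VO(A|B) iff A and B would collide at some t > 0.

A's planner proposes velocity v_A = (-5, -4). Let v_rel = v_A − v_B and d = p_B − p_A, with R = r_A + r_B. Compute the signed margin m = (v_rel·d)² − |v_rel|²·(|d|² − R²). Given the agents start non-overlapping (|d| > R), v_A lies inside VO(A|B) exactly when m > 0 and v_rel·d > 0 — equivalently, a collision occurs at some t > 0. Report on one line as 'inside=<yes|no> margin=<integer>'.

d = (-9, -20),  |d|² = 481;  R = 4+5 = 9,  c = 481−9² = 400
v_rel = (-7, 2),  |v_rel|² = 53;  v_rel·d = (-7)·(-9) + (2)·(-20) = 23
53·t² − 46·t + 400 = 0  ⇒  m = 23² − 53·400 = -20671
m = -20671 < 0,  v_rel·d = 23 > 0  ⇒  outside

inside=no margin=-20671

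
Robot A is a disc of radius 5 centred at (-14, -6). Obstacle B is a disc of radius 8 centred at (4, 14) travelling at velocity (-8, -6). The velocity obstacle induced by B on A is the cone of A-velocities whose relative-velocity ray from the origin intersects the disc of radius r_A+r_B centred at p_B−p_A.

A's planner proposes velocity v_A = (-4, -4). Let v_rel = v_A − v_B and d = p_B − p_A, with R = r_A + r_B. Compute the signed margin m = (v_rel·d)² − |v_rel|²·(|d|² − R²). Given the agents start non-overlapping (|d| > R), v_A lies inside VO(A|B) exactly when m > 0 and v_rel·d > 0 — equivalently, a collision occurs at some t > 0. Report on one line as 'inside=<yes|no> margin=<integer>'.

d = (18, 20),  |d|² = 724;  R = 5+8 = 13,  c = 724−13² = 555
v_rel = (4, 2),  |v_rel|² = 20;  v_rel·d = (4)·(18) + (2)·(20) = 112
20·t² − 224·t + 555 = 0  ⇒  m = 112² − 20·555 = 1444
m = 1444 > 0,  v_rel·d = 112 > 0  ⇒  inside

inside=yes margin=1444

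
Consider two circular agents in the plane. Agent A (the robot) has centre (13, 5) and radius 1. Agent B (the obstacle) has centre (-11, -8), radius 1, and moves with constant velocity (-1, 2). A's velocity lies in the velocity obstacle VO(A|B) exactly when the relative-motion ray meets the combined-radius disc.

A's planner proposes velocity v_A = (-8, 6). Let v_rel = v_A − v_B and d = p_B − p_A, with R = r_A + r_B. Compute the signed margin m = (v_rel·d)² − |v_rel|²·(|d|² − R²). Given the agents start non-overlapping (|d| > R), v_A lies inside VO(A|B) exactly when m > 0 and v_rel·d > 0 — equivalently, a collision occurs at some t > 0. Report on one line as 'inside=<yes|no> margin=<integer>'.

d = (-24, -13),  |d|² = 745;  R = 1+1 = 2,  c = 745−2² = 741
v_rel = (-7, 4),  |v_rel|² = 65;  v_rel·d = (-7)·(-24) + (4)·(-13) = 116
65·t² − 232·t + 741 = 0  ⇒  m = 116² − 65·741 = -34709
m = -34709 < 0,  v_rel·d = 116 > 0  ⇒  outside

inside=no margin=-34709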